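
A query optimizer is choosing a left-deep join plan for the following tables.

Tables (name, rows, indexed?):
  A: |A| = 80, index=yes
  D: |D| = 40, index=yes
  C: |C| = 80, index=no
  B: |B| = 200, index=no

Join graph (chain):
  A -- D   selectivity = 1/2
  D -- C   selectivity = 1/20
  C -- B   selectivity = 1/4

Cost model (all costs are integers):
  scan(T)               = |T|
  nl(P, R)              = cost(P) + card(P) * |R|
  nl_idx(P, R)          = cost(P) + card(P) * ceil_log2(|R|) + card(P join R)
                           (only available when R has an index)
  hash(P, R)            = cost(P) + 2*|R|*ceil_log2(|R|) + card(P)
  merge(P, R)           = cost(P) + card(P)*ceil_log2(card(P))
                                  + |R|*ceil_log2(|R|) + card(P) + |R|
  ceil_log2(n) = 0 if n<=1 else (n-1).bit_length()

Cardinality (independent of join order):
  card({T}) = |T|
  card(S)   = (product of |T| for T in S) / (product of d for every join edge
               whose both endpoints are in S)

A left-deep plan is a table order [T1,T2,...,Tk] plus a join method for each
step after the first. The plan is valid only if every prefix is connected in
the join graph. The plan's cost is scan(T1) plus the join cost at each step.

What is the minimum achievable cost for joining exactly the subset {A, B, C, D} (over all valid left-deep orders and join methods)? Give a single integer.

11520

Selinger DP over subsets of {A,B,C,D}:
  {A}: scan cost=80, card=80
  {D}: scan cost=40, card=40
  {C}: scan cost=80, card=80
  {B}: scan cost=200, card=200
  {AD}: card=1600; try (D,hash)→640, (A,merge)→960, (D,merge)→1000, (A,hash)→1200, (A,nl_idx)→1920, (D,nl_idx)→2160 …(+2); best=640 via (D,hash)
  {CD}: card=160; try (D,hash)→640, (D,nl_idx)→720, (C,merge)→960, (D,merge)→1000, (C,hash)→1200, (C,nl)→3240 …(+1); best=640 via (D,hash)
  {BC}: card=4000; try (C,hash)→1520, (B,merge)→2520, (C,merge)→2640, (B,hash)→3360, (B,nl)→16080, (C,nl)→16200; best=1520 via (C,hash)
  {ACD}: card=6400; try (A,hash)→1920, (A,merge)→2720, (C,hash)→3360, (A,nl_idx)→8160, (A,nl)→13440, (C,merge)→20480 …(+1); best=1920 via (A,hash)
  {BCD}: card=8000; try (B,merge)→3880, (B,hash)→4000, (D,hash)→6000, (B,nl)→32640, (D,nl_idx)→33520, (D,merge)→53800 …(+1); best=3880 via (B,merge)
  {ABCD}: card=320000; try (B,hash)→11520, (A,hash)→13000, (B,merge)→93320, (A,merge)→116520, (A,nl_idx)→379880, (A,nl)→643880 …(+1); best=11520 via (B,hash)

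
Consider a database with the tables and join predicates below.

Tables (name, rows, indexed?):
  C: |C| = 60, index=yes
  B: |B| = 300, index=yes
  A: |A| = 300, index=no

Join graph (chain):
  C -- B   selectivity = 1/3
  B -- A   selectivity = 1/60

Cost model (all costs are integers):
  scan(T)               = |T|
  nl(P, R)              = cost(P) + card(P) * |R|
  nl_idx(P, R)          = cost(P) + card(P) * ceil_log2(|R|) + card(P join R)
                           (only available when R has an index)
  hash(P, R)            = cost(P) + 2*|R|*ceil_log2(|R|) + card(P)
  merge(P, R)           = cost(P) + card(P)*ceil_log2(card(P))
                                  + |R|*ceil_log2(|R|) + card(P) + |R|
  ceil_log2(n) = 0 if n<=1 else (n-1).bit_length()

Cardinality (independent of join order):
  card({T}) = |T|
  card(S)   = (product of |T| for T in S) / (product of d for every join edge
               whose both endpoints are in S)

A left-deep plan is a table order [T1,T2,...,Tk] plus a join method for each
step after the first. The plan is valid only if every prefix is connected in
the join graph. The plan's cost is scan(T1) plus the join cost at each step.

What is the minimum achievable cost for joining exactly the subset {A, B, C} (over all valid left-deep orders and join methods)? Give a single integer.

6720

Selinger DP over subsets of {A,B,C}:
  {C}: scan cost=60, card=60
  {B}: scan cost=300, card=300
  {A}: scan cost=300, card=300
  {BC}: card=6000; try (C,hash)→1320, (B,merge)→3480, (C,merge)→3720, (B,hash)→5520, (B,nl_idx)→6600, (C,nl_idx)→8100 …(+2); best=1320 via (C,hash)
  {AB}: card=1500; try (B,nl_idx)→4500, (B,hash)→6000, (A,hash)→6000, (B,merge)→6300, (A,merge)→6300, (B,nl)→90300 …(+1); best=4500 via (B,nl_idx)
  {ABC}: card=30000; try (C,hash)→6720, (A,hash)→12720, (C,merge)→22920, (C,nl_idx)→43500, (A,merge)→88320, (C,nl)→94500 …(+1); best=6720 via (C,hash)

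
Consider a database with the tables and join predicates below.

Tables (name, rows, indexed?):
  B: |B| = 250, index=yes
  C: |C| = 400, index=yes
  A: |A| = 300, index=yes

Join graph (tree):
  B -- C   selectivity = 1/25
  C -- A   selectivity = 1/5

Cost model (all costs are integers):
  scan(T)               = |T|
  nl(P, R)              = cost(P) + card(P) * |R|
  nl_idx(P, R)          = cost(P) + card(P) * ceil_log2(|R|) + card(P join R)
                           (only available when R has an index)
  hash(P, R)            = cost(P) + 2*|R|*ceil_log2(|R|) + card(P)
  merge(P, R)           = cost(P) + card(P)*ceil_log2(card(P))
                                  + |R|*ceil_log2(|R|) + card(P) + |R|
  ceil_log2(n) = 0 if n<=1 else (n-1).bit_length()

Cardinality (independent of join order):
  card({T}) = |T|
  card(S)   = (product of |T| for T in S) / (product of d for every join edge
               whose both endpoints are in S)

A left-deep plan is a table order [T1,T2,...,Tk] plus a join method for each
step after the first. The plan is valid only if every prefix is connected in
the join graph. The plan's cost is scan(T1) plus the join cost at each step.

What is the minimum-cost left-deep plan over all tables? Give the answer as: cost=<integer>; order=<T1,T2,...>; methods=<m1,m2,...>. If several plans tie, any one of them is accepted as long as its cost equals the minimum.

cost=14200; order=C,B,A; methods=hash,hash

Selinger DP (subsets sized 1..n):
  {B}: scan cost=250, card=250
  {C}: scan cost=400, card=400
  {A}: scan cost=300, card=300
  {BC}: card=4000; try (B,hash)→4800, (C,merge)→6500, (C,nl_idx)→6500, (B,merge)→6650, (B,nl_idx)→7600, (C,hash)→7700 …(+2); best=4800 via (B,hash)
  {AC}: card=24000; try (A,hash)→6200, (C,merge)→7300, (A,merge)→7400, (C,hash)→7800, (C,nl_idx)→27000, (A,nl_idx)→28000 …(+2); best=6200 via (A,hash)
  {ABC}: card=240000; try (A,hash)→14200, (B,hash)→34200, (A,merge)→59800, (A,nl_idx)→280800, (B,merge)→392450, (B,nl_idx)→438200 …(+2); best=14200 via (A,hash)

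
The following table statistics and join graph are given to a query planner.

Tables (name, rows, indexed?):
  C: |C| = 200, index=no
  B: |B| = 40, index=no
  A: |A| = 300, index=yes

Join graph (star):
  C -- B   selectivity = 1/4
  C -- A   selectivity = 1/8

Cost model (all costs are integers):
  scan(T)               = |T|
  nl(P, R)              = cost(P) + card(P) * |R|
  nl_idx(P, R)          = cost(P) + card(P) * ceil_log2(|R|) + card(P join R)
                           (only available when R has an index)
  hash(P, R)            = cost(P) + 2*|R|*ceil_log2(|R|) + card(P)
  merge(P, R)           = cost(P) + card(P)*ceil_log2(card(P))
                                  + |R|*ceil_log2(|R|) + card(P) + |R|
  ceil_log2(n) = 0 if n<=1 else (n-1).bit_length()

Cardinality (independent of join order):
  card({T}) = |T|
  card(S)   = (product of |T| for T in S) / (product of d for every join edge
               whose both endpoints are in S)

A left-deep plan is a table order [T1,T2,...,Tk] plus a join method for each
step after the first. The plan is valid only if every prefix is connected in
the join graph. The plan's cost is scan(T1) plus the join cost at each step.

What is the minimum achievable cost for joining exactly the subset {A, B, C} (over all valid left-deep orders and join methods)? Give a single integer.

Selinger DP over subsets of {A,B,C}:
  {C}: scan cost=200, card=200
  {B}: scan cost=40, card=40
  {A}: scan cost=300, card=300
  {BC}: card=2000; try (B,hash)→880, (C,merge)→2120, (B,merge)→2280, (C,hash)→3280, (C,nl)→8040, (B,nl)→8200; best=880 via (B,hash)
  {AC}: card=7500; try (C,hash)→3800, (A,merge)→5000, (C,merge)→5100, (A,hash)→5800, (A,nl_idx)→9500, (A,nl)→60200 …(+1); best=3800 via (C,hash)
  {ABC}: card=75000; try (A,hash)→8280, (B,hash)→11780, (A,merge)→27880, (A,nl_idx)→93880, (B,merge)→109080, (B,nl)→303800 …(+1); best=8280 via (A,hash)

8280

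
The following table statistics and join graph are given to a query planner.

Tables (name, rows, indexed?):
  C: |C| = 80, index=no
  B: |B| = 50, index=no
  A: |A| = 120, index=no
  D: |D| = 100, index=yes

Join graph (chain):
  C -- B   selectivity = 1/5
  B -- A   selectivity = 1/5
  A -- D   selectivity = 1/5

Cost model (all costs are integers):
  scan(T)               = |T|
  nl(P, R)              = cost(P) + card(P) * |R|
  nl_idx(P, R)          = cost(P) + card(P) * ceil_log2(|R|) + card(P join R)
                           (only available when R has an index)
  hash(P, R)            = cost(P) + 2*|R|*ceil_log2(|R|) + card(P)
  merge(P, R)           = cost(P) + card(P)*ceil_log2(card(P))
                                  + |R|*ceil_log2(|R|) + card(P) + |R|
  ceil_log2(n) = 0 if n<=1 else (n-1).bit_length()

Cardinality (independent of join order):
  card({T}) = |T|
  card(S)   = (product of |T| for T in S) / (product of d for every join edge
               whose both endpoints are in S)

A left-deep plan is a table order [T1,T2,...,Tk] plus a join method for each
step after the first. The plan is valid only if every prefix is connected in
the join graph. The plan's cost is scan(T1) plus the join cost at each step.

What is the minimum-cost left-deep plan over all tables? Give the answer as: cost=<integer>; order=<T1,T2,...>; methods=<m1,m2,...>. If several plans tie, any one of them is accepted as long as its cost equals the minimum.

Selinger DP (subsets sized 1..n):
  {C}: scan cost=80, card=80
  {B}: scan cost=50, card=50
  {A}: scan cost=120, card=120
  {D}: scan cost=100, card=100
  {BC}: card=800; try (B,hash)→760, (C,merge)→1040, (B,merge)→1070, (C,hash)→1220, (C,nl)→4050, (B,nl)→4080; best=760 via (B,hash)
  {AB}: card=1200; try (B,hash)→840, (A,merge)→1360, (B,merge)→1430, (A,hash)→1780, (A,nl)→6050, (B,nl)→6120; best=840 via (B,hash)
  {AD}: card=2400; try (D,hash)→1640, (A,merge)→1860, (D,merge)→1880, (A,hash)→1880, (D,nl_idx)→3360, (A,nl)→12100 …(+1); best=1640 via (D,hash)
  {ABC}: card=19200; try (C,hash)→3160, (A,hash)→3240, (A,merge)→10520, (C,merge)→15880, (A,nl)→96760, (C,nl)→96840; best=3160 via (C,hash)
  {ABD}: card=24000; try (D,hash)→3440, (B,hash)→4640, (D,merge)→16040, (B,merge)→33190, (D,nl_idx)→33240, (D,nl)→120840 …(+1); best=3440 via (D,hash)
  {ABCD}: card=384000; try (D,hash)→23760, (C,hash)→28560, (D,merge)→311160, (C,merge)→388080, (D,nl_idx)→521560, (D,nl)→1923160 …(+1); best=23760 via (D,hash)

cost=23760; order=A,B,C,D; methods=hash,hash,hash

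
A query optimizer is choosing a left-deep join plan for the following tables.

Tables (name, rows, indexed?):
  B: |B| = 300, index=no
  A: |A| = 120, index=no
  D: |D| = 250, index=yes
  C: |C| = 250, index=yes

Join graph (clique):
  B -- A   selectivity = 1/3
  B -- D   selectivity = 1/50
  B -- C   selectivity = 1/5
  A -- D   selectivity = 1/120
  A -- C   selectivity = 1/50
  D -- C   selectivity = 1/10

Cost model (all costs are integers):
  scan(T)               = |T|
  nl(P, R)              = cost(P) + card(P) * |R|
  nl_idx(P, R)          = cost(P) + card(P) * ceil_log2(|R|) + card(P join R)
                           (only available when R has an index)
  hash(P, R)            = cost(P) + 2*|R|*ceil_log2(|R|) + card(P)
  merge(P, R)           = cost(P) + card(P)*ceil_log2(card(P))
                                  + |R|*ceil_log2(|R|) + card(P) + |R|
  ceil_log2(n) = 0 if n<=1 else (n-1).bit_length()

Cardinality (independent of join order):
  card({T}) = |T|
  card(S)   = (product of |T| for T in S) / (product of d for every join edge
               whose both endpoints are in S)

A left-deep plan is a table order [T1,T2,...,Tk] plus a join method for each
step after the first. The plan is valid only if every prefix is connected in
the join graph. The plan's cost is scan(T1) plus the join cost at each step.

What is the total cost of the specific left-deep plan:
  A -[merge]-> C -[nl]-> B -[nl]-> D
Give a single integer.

3183330

step 1: scan A: cost=120, card=120
step 2: join C via merge
    card(P join C) = 120*250/(50) = 600
    cost = 120 + 120*7 + 250*8 + 120 + 250 = 3330
step 3: join B via nl
    card(P join B) = 600*300/(3*5) = 12000
    cost = 3330 + 600*300 = 183330
step 4: join D via nl
    card(P join D) = 12000*250/(50*120*10) = 50
    cost = 183330 + 12000*250 = 3183330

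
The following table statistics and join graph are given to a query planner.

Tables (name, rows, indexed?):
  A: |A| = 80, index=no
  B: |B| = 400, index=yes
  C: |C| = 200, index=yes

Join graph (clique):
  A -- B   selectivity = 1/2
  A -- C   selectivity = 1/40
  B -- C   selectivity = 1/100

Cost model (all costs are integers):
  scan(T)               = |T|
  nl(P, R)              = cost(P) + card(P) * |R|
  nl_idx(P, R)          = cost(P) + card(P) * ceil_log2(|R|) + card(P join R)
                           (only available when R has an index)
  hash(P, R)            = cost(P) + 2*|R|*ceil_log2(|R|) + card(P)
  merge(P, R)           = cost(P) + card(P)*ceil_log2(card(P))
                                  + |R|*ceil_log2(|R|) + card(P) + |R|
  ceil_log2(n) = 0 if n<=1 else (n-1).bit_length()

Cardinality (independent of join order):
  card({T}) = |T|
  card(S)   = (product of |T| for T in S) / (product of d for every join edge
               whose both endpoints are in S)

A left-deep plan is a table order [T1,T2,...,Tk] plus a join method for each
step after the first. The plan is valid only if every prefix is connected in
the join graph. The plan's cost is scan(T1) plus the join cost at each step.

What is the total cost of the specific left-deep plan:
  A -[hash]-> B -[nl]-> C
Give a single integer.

3207360

step 1: scan A: cost=80, card=80
step 2: join B via hash
    card(P join B) = 80*400/(2) = 16000
    cost = 80 + 2*400*9 + 80 = 7360
step 3: join C via nl
    card(P join C) = 16000*200/(40*100) = 800
    cost = 7360 + 16000*200 = 3207360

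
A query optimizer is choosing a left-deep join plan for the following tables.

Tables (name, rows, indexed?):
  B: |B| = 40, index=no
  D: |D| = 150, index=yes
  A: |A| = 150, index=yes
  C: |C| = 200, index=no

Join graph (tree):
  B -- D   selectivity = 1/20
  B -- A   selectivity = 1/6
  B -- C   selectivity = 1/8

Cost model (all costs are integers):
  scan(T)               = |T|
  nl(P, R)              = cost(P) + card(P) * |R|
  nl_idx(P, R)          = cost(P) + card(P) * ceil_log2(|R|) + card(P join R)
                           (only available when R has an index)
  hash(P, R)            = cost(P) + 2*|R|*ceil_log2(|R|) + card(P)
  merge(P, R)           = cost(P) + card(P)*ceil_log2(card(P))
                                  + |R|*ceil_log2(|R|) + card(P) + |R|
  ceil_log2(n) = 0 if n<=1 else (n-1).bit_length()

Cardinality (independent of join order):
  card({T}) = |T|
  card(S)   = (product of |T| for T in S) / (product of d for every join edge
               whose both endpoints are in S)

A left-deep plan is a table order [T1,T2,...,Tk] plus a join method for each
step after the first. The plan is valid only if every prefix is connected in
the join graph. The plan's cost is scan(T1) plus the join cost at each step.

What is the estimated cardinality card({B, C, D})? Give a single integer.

Tables in S: B(40), C(200), D(150)
Edges inside S: B-D(d=20), B-C(d=8)
numerator = 40 * 200 * 150 = 1200000
denominator = 20 * 8 = 160
card(S) = 1200000 / 160 = 7500

7500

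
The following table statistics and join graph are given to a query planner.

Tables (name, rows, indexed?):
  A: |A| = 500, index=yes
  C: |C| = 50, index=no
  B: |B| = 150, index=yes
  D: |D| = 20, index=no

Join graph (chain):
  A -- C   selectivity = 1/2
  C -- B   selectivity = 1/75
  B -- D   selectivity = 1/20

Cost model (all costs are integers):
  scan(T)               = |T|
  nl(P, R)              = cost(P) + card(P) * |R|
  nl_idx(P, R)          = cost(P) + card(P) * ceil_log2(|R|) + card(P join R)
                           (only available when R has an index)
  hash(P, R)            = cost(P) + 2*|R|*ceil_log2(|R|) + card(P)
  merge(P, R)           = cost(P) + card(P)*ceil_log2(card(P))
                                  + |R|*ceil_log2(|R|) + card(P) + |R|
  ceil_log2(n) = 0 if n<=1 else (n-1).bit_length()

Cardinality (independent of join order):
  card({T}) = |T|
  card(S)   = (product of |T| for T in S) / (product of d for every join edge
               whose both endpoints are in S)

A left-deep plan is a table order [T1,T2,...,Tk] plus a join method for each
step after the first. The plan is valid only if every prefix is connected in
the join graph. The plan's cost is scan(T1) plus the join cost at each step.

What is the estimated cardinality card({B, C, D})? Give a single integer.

Tables in S: B(150), C(50), D(20)
Edges inside S: C-B(d=75), B-D(d=20)
numerator = 150 * 50 * 20 = 150000
denominator = 75 * 20 = 1500
card(S) = 150000 / 1500 = 100

100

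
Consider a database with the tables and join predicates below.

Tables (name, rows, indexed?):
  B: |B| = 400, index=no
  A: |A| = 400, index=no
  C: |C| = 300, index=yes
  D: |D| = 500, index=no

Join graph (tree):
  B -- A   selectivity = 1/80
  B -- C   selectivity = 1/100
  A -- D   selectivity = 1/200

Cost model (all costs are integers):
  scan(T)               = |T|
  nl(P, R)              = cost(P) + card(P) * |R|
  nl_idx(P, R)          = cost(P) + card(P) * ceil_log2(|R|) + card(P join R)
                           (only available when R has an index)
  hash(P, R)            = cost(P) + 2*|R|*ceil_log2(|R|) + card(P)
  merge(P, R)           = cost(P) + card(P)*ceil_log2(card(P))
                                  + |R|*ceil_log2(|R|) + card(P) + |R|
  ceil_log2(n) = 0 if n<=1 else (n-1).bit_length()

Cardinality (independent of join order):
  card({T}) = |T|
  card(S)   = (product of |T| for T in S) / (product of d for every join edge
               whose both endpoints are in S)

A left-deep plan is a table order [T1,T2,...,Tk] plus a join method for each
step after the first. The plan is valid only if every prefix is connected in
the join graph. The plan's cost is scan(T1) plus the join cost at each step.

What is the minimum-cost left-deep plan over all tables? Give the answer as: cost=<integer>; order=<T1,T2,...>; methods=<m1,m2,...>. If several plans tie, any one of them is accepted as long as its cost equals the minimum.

cost=26800; order=D,A,B,C; methods=hash,hash,hash

Selinger DP (subsets sized 1..n):
  {B}: scan cost=400, card=400
  {A}: scan cost=400, card=400
  {C}: scan cost=300, card=300
  {D}: scan cost=500, card=500
  {AB}: card=2000; try (B,hash)→8000, (A,hash)→8000, (B,merge)→8400, (A,merge)→8400, (B,nl)→160400, (A,nl)→160400; best=8000 via (B,hash)
  {BC}: card=1200; try (C,nl_idx)→5200, (C,hash)→6200, (B,merge)→7300, (C,merge)→7400, (B,hash)→7800, (B,nl)→120300 …(+1); best=5200 via (C,nl_idx)
  {AD}: card=1000; try (A,hash)→8200, (D,merge)→9400, (A,merge)→9500, (D,hash)→9800, (D,nl)→200400, (A,nl)→200500; best=8200 via (A,hash)
  {ABC}: card=6000; try (A,hash)→13600, (C,hash)→15400, (A,merge)→23600, (C,nl_idx)→32000, (C,merge)→35000, (A,nl)→485200 …(+1); best=13600 via (A,hash)
  {ABD}: card=5000; try (B,hash)→16400, (D,hash)→19000, (B,merge)→23200, (D,merge)→37000, (B,nl)→408200, (D,nl)→1008000; best=16400 via (B,hash)
  {ABCD}: card=15000; try (C,hash)→26800, (D,hash)→28600, (C,nl_idx)→76400, (C,merge)→89400, (D,merge)→102600, (C,nl)→1516400 …(+1); best=26800 via (C,hash)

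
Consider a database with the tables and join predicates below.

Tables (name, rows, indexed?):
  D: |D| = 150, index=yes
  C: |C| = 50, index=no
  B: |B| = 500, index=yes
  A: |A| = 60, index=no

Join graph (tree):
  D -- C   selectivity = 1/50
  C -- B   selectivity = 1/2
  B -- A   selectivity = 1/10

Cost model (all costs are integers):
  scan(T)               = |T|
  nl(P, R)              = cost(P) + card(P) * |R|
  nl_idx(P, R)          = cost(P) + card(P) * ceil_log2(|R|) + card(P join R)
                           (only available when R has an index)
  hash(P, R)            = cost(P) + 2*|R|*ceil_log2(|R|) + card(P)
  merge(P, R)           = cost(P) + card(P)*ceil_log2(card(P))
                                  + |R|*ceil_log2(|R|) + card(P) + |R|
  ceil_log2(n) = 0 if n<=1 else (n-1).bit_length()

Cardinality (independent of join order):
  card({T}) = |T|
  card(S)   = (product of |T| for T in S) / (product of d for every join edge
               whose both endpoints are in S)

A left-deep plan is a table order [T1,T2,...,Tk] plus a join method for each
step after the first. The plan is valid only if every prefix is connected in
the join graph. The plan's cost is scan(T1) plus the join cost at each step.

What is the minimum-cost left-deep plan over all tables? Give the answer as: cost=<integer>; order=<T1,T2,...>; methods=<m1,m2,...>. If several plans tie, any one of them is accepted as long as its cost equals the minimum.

Selinger DP (subsets sized 1..n):
  {D}: scan cost=150, card=150
  {C}: scan cost=50, card=50
  {B}: scan cost=500, card=500
  {A}: scan cost=60, card=60
  {CD}: card=150; try (D,nl_idx)→600, (C,hash)→900, (D,merge)→1750, (C,merge)→1850, (D,hash)→2500, (D,nl)→7550 …(+1); best=600 via (D,nl_idx)
  {BC}: card=12500; try (C,hash)→1600, (B,merge)→5400, (C,merge)→5850, (B,hash)→9100, (B,nl_idx)→13000, (B,nl)→25050 …(+1); best=1600 via (C,hash)
  {AB}: card=3000; try (A,hash)→1720, (B,nl_idx)→3600, (B,merge)→5480, (A,merge)→5920, (B,hash)→9120, (B,nl)→30060 …(+1); best=1720 via (A,hash)
  {BCD}: card=37500; try (B,merge)→6950, (B,hash)→9750, (D,hash)→16500, (B,nl_idx)→39450, (B,nl)→75600, (D,nl_idx)→139100 …(+2); best=6950 via (B,merge)
  {ABC}: card=75000; try (C,hash)→5320, (A,hash)→14820, (C,merge)→41070, (C,nl)→151720, (A,merge)→189520, (A,nl)→751600; best=5320 via (C,hash)
  {ABCD}: card=225000; try (A,hash)→45170, (D,hash)→82720, (A,merge)→644870, (D,nl_idx)→830320, (D,merge)→1356670, (A,nl)→2256950 …(+1); best=45170 via (A,hash)

cost=45170; order=C,D,B,A; methods=nl_idx,merge,hash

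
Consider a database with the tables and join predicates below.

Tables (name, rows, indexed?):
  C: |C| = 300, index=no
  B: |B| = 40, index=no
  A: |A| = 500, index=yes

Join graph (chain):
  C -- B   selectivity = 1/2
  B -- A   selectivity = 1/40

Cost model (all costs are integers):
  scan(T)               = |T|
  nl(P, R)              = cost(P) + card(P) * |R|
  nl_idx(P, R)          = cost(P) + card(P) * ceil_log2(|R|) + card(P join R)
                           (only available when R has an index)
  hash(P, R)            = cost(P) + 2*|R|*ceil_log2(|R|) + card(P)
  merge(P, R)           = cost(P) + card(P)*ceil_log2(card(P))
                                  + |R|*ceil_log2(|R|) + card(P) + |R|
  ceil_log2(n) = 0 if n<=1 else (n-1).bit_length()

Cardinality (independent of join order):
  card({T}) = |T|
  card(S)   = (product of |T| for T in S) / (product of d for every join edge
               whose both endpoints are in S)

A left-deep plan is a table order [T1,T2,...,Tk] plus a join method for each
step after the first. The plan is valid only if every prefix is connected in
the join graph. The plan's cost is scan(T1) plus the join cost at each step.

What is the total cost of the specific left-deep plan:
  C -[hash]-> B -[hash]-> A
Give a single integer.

step 1: scan C: cost=300, card=300
step 2: join B via hash
    card(P join B) = 300*40/(2) = 6000
    cost = 300 + 2*40*6 + 300 = 1080
step 3: join A via hash
    card(P join A) = 6000*500/(40) = 75000
    cost = 1080 + 2*500*9 + 6000 = 16080

16080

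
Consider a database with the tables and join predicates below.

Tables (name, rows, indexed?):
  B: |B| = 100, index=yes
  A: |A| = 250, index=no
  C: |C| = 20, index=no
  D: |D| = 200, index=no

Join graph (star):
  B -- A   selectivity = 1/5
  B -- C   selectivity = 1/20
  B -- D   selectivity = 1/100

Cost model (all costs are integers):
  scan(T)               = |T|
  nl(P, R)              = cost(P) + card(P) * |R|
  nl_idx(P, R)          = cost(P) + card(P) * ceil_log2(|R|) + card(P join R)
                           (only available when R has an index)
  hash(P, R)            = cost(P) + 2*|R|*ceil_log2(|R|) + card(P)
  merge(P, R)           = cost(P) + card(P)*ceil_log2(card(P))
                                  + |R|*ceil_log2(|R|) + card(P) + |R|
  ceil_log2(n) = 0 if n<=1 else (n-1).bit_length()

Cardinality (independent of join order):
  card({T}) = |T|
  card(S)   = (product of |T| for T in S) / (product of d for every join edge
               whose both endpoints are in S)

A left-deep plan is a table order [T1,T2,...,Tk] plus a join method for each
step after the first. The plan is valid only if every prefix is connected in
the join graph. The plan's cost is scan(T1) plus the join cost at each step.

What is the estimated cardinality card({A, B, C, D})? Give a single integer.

Tables in S: A(250), B(100), C(20), D(200)
Edges inside S: B-A(d=5), B-C(d=20), B-D(d=100)
numerator = 250 * 100 * 20 * 200 = 100000000
denominator = 5 * 20 * 100 = 10000
card(S) = 100000000 / 10000 = 10000

10000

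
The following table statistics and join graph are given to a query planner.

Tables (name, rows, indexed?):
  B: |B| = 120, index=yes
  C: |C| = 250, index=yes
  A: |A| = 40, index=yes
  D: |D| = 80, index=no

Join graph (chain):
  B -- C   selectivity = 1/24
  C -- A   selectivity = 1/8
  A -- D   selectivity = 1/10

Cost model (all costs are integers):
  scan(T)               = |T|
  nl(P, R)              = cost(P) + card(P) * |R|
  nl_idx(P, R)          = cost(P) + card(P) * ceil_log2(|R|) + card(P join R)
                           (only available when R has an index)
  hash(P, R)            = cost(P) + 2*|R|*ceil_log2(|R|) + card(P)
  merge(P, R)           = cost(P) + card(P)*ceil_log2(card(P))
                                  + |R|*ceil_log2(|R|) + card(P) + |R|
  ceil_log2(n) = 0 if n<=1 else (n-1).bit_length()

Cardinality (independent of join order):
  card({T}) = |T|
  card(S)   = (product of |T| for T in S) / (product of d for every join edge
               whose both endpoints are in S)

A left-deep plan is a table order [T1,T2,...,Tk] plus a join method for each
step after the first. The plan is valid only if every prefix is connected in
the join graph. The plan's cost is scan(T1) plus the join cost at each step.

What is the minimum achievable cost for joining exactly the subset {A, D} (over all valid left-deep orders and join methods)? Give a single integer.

640

Selinger DP over subsets of {A,D}:
  {A}: scan cost=40, card=40
  {D}: scan cost=80, card=80
  {AD}: card=320; try (A,hash)→640, (A,nl_idx)→880, (D,merge)→960, (A,merge)→1000, (D,hash)→1200, (D,nl)→3240 …(+1); best=640 via (A,hash)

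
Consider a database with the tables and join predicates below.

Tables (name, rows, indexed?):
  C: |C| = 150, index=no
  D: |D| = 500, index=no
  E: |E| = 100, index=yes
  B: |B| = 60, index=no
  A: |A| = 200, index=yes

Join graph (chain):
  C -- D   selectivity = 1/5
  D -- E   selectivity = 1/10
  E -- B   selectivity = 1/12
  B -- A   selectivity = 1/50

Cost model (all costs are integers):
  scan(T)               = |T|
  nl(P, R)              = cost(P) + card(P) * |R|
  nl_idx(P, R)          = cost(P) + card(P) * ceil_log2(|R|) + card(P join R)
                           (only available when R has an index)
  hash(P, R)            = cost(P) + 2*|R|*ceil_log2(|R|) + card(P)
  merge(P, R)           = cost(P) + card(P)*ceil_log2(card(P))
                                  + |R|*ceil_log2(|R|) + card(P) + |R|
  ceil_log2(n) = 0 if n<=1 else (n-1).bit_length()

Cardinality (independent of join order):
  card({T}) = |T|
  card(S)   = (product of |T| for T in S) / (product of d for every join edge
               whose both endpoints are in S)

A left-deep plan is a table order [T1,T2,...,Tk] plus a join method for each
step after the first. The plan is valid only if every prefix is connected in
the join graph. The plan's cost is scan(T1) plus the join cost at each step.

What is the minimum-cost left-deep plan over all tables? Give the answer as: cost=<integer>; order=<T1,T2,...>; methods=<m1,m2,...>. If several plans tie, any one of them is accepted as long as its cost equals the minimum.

cost=115820; order=B,A,E,D,C; methods=nl_idx,hash,hash,hash

Selinger DP (subsets sized 1..n):
  {C}: scan cost=150, card=150
  {D}: scan cost=500, card=500
  {E}: scan cost=100, card=100
  {B}: scan cost=60, card=60
  {A}: scan cost=200, card=200
  {CD}: card=15000; try (C,hash)→3400, (D,merge)→6500, (C,merge)→6850, (D,hash)→9300, (D,nl)→75150, (C,nl)→75500; best=3400 via (C,hash)
  {DE}: card=5000; try (E,hash)→2400, (D,merge)→5900, (E,merge)→6300, (E,nl_idx)→9000, (D,hash)→9200, (D,nl)→50100 …(+1); best=2400 via (E,hash)
  {BE}: card=500; try (B,hash)→920, (E,nl_idx)→980, (E,merge)→1280, (B,merge)→1320, (E,hash)→1520, (E,nl)→6060 …(+1); best=920 via (B,hash)
  {AB}: card=240; try (A,nl_idx)→780, (B,hash)→1120, (A,merge)→2280, (B,merge)→2420, (A,hash)→3320, (A,nl)→12060 …(+1); best=780 via (A,nl_idx)
  {CDE}: card=150000; try (C,hash)→9800, (E,hash)→19800, (C,merge)→73750, (E,merge)→229200, (E,nl_idx)→258400, (C,nl)→752400 …(+1); best=9800 via (C,hash)
  {BDE}: card=25000; try (B,hash)→8120, (D,hash)→10420, (D,merge)→10920, (B,merge)→72820, (D,nl)→250920, (B,nl)→302400; best=8120 via (B,hash)
  {ABE}: card=2000; try (E,hash)→2420, (E,merge)→3740, (E,nl_idx)→4460, (A,hash)→4620, (A,nl_idx)→6920, (A,merge)→7720 …(+2); best=2420 via (E,hash)
  {BCDE}: card=750000; try (C,hash)→35520, (B,hash)→160520, (C,merge)→409470, (B,merge)→2860220, (C,nl)→3758120, (B,nl)→9009800; best=35520 via (C,hash)
  {ABDE}: card=100000; try (D,hash)→13420, (D,merge)→31420, (A,hash)→36320, (A,nl_idx)→308120, (A,merge)→409920, (D,nl)→1002420 …(+1); best=13420 via (D,hash)
  {ABCDE}: card=3000000; try (C,hash)→115820, (A,hash)→788720, (C,merge)→1814770, (A,nl_idx)→9035520, (C,nl)→15013420, (A,merge)→15787320 …(+1); best=115820 via (C,hash)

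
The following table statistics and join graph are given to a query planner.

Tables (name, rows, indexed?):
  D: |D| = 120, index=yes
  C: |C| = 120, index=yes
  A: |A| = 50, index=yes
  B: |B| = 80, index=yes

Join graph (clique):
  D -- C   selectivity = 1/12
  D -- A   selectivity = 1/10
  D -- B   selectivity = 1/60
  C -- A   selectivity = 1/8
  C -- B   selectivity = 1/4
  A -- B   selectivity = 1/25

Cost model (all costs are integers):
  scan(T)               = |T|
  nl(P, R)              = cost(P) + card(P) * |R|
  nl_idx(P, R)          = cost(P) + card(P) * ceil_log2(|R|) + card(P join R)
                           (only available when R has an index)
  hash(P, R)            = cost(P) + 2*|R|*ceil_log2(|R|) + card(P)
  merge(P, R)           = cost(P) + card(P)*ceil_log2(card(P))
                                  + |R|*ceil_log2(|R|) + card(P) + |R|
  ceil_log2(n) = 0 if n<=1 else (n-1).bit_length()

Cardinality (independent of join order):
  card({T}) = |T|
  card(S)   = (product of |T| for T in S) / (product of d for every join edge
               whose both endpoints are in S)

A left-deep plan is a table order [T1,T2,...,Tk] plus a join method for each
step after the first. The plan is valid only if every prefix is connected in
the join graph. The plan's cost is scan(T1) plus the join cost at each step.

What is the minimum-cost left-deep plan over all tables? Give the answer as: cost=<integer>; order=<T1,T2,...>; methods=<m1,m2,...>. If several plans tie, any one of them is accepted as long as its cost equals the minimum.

Selinger DP (subsets sized 1..n):
  {D}: scan cost=120, card=120
  {C}: scan cost=120, card=120
  {A}: scan cost=50, card=50
  {B}: scan cost=80, card=80
  {CD}: card=1200; try (D,hash)→1920, (C,hash)→1920, (D,merge)→2040, (C,merge)→2040, (D,nl_idx)→2160, (C,nl_idx)→2160 …(+2); best=1920 via (D,hash)
  {AD}: card=600; try (A,hash)→840, (D,nl_idx)→1000, (D,merge)→1360, (A,merge)→1430, (A,nl_idx)→1440, (D,hash)→1780 …(+2); best=840 via (A,hash)
  {BD}: card=160; try (D,nl_idx)→800, (B,nl_idx)→1120, (B,hash)→1360, (D,merge)→1680, (B,merge)→1720, (D,hash)→1840 …(+2); best=800 via (D,nl_idx)
  {AC}: card=750; try (A,hash)→840, (C,nl_idx)→1150, (C,merge)→1360, (A,merge)→1430, (A,nl_idx)→1590, (C,hash)→1780 …(+2); best=840 via (A,hash)
  {BC}: card=2400; try (B,hash)→1360, (C,merge)→1680, (B,merge)→1720, (C,hash)→1840, (C,nl_idx)→3040, (B,nl_idx)→3360 …(+2); best=1360 via (B,hash)
  {AB}: card=160; try (B,nl_idx)→560, (A,nl_idx)→720, (A,hash)→760, (B,merge)→1040, (A,merge)→1070, (B,hash)→1220 …(+2); best=560 via (B,nl_idx)
  {ACD}: card=750; try (C,hash)→3120, (D,hash)→3270, (A,hash)→3720, (C,nl_idx)→5790, (D,nl_idx)→6840, (C,merge)→8400 …(+6); best=3120 via (C,hash)
  {BCD}: card=400; try (C,nl_idx)→2320, (C,hash)→2640, (C,merge)→3200, (B,hash)→4240, (D,hash)→5440, (B,nl_idx)→10720 …(+6); best=2320 via (C,nl_idx)
  {ABD}: card=32; try (A,hash)→1560, (D,nl_idx)→1712, (A,nl_idx)→1792, (D,hash)→2400, (B,hash)→2560, (A,merge)→2590 …(+6); best=1560 via (A,hash)
  {ABC}: card=600; try (C,nl_idx)→2280, (C,hash)→2400, (B,hash)→2710, (C,merge)→2960, (A,hash)→4360, (B,nl_idx)→6690 …(+6); best=2280 via (C,nl_idx)
  {ABCD}: card=10; try (C,nl_idx)→1794, (C,merge)→2712, (C,hash)→3272, (A,hash)→3320, (D,hash)→4560, (A,nl_idx)→4730 …(+10); best=1794 via (C,nl_idx)

cost=1794; order=B,D,A,C; methods=nl_idx,hash,nl_idx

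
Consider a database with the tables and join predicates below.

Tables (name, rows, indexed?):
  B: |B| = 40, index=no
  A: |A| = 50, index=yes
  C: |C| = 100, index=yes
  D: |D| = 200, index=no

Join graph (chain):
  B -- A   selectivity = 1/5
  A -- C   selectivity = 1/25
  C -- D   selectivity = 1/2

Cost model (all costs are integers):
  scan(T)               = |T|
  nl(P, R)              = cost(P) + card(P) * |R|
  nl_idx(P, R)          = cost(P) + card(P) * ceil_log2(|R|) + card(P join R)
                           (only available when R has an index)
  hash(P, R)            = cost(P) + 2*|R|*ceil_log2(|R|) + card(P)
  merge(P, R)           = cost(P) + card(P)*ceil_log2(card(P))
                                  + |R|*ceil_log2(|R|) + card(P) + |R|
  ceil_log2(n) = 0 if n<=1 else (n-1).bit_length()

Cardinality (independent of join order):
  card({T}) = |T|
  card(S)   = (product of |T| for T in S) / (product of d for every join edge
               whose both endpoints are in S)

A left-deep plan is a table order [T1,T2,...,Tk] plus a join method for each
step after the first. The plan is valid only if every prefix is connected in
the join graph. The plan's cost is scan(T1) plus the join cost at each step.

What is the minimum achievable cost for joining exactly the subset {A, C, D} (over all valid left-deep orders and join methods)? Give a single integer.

4000

Selinger DP over subsets of {A,C,D}:
  {A}: scan cost=50, card=50
  {C}: scan cost=100, card=100
  {D}: scan cost=200, card=200
  {AC}: card=200; try (C,nl_idx)→600, (A,hash)→800, (A,nl_idx)→900, (C,merge)→1200, (A,merge)→1250, (C,hash)→1500 …(+2); best=600 via (C,nl_idx)
  {CD}: card=10000; try (C,hash)→1800, (D,merge)→2700, (C,merge)→2800, (D,hash)→3400, (C,nl_idx)→11600, (D,nl)→20100 …(+1); best=1800 via (C,hash)
  {ACD}: card=20000; try (D,hash)→4000, (D,merge)→4200, (A,hash)→12400, (D,nl)→40600, (A,nl_idx)→81800, (A,merge)→152150 …(+1); best=4000 via (D,hash)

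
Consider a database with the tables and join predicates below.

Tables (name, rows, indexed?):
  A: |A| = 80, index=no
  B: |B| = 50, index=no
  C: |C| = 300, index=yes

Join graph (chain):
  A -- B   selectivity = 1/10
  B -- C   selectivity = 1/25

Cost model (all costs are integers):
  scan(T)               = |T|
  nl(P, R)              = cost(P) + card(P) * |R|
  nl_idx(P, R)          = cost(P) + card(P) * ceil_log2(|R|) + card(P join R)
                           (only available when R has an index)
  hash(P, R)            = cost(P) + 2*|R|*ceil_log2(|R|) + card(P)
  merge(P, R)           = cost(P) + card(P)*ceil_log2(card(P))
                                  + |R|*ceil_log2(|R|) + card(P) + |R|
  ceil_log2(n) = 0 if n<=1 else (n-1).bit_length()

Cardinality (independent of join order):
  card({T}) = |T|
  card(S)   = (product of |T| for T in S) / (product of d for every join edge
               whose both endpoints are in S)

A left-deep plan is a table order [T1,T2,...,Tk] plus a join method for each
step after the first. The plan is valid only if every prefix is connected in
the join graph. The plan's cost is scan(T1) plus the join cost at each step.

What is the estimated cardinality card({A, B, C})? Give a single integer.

Tables in S: A(80), B(50), C(300)
Edges inside S: A-B(d=10), B-C(d=25)
numerator = 80 * 50 * 300 = 1200000
denominator = 10 * 25 = 250
card(S) = 1200000 / 250 = 4800

4800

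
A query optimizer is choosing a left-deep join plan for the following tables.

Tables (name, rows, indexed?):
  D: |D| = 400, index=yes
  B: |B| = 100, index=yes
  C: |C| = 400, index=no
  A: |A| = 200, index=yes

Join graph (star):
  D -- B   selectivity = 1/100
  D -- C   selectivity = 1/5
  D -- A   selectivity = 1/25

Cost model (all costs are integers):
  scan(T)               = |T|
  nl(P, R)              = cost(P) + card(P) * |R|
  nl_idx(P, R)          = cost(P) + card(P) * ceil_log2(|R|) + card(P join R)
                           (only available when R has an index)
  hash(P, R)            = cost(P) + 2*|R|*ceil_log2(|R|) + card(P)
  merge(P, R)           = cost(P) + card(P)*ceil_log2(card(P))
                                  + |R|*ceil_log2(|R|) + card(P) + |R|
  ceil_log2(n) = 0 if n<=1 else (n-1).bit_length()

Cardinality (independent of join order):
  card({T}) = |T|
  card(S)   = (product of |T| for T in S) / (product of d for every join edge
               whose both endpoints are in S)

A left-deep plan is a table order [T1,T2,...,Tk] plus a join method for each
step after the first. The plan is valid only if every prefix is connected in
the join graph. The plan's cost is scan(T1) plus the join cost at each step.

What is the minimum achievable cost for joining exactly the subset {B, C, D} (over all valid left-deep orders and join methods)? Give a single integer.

9000

Selinger DP over subsets of {B,C,D}:
  {D}: scan cost=400, card=400
  {B}: scan cost=100, card=100
  {C}: scan cost=400, card=400
  {BD}: card=400; try (D,nl_idx)→1400, (B,hash)→2200, (B,nl_idx)→3600, (D,merge)→4900, (B,merge)→5200, (D,hash)→7400 …(+2); best=1400 via (D,nl_idx)
  {CD}: card=32000; try (D,hash)→8000, (C,hash)→8000, (D,merge)→8400, (C,merge)→8400, (D,nl_idx)→36000, (D,nl)→160400 …(+1); best=8000 via (D,hash)
  {BCD}: card=32000; try (C,hash)→9000, (C,merge)→9400, (B,hash)→41400, (C,nl)→161400, (B,nl_idx)→264000, (B,merge)→520800 …(+1); best=9000 via (C,hash)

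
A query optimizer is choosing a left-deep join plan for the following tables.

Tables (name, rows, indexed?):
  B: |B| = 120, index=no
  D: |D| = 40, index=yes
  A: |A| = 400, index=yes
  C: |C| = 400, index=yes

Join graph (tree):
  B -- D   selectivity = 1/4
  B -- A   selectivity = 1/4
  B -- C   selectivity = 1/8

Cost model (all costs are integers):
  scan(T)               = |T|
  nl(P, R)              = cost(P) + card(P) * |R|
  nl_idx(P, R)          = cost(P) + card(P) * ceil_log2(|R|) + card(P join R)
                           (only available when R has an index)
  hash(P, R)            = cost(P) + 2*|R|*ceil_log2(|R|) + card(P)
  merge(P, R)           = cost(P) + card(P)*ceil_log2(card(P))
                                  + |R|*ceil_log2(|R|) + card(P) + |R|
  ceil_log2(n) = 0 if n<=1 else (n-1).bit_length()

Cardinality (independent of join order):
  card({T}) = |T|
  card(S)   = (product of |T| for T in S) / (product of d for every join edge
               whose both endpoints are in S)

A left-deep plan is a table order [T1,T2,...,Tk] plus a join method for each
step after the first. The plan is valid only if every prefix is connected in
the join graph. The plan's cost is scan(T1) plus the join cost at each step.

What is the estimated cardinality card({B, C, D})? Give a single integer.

60000

Tables in S: B(120), C(400), D(40)
Edges inside S: B-D(d=4), B-C(d=8)
numerator = 120 * 400 * 40 = 1920000
denominator = 4 * 8 = 32
card(S) = 1920000 / 32 = 60000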